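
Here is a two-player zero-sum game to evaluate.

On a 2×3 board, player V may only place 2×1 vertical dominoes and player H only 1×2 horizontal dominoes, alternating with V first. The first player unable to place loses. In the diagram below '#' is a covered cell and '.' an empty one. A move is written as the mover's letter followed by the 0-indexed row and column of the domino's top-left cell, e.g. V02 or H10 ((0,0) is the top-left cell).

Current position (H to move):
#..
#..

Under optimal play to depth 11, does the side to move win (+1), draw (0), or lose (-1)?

value(#../#.., H) = +1

p1 H@[#../#..]: H01[###/#..]+1* H11[#../###]+1
p2 V@[###/#..] terminal -1; root [#../#..] d11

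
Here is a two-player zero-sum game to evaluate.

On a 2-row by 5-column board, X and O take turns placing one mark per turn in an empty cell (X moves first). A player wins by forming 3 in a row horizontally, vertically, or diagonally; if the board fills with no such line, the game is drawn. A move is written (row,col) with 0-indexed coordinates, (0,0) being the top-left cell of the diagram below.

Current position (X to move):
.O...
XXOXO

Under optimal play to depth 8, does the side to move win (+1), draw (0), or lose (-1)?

ply 1, X at .O.../XXOXO | (0,0)=+0→XO.../XXOXO*; (0,2)=+0→.OX../XXOXO; (0,3)=+0→.O.X./XXOXO; (0,4)=-1→.O..X/XXOXO
ply 2, O at XO.../XXOXO | (0,2)=+0→XOO../XXOXO*; (0,3)=+0→XO.O./XXOXO; (0,4)=+0→XO..O/XXOXO
ply 3, X at XOO../XXOXO | (0,3)=+0→XOOX./XXOXO*; (0,4)=-1→XOO.X/XXOXO
ply 4, O at XOOX./XXOXO | (0,4)=+0→XOOXO/XXOXO*
ply 5: XOOXO/XXOXO is terminal +0 (X); from .O.../XXOXO depth 8

value(.O.../XXOXO, X) = 0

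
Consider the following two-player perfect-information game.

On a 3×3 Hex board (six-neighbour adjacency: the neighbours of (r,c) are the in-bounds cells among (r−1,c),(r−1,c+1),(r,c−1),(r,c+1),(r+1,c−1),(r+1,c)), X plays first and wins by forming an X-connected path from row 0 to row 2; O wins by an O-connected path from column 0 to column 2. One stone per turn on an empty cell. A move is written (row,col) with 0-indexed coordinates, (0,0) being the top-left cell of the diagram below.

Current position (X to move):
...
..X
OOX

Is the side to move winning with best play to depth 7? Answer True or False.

ply 1, X at .../..X/OOX | (0,0)=+1→X../..X/OOX*; (0,1)=+1→.X./..X/OOX; (0,2)=+1→..X/..X/OOX; (1,0)=+1→.../X.X/OOX; (1,1)=+1→.../.XX/OOX
ply 2, O at X../..X/OOX | (0,1)=-1→XO./..X/OOX*; (0,2)=-1→X.O/..X/OOX; (1,0)=-1→X../O.X/OOX; (1,1)=-1→X../.OX/OOX
ply 3, X at XO./..X/OOX | (0,2)=+1→XOX/..X/OOX*; (1,0)=+1→XO./X.X/OOX; (1,1)=+1→XO./.XX/OOX
ply 4: XOX/..X/OOX is terminal -1 (O); from .../..X/OOX depth 7

X winning at [.../..X/OOX]: True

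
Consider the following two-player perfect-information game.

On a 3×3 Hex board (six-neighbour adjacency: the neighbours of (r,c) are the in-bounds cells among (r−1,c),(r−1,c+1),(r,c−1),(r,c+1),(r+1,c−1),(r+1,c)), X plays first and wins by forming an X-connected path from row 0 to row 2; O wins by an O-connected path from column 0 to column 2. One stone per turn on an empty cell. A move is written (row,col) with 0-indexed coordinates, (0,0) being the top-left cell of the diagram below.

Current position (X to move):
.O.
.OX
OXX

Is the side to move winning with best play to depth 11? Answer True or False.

p1 X@[.O./.OX/OXX]: (0,0)[XO./.OX/OXX]-1 (0,2)[.OX/.OX/OXX]+1* (1,0)[.O./XOX/OXX]-1
p2 O@[.OX/.OX/OXX] terminal -1; root [.O./.OX/OXX] d11

X winning at [.O./.OX/OXX]: True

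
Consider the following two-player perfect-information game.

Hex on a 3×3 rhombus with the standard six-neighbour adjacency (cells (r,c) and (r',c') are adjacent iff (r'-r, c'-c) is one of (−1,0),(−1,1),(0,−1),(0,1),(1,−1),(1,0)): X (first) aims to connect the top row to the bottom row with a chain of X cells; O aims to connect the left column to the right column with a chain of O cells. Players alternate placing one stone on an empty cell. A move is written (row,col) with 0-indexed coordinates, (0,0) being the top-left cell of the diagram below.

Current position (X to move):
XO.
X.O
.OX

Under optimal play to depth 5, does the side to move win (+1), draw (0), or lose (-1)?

p1 X@[XO./X.O/.OX]: (0,2)[XOX/X.O/.OX]-1 (1,1)[XO./XXO/.OX]-1 (2,0)[XO./X.O/XOX]+1*
p2 O@[XO./X.O/XOX] terminal -1; root [XO./X.O/.OX] d5

value(XO./X.O/.OX, X) = +1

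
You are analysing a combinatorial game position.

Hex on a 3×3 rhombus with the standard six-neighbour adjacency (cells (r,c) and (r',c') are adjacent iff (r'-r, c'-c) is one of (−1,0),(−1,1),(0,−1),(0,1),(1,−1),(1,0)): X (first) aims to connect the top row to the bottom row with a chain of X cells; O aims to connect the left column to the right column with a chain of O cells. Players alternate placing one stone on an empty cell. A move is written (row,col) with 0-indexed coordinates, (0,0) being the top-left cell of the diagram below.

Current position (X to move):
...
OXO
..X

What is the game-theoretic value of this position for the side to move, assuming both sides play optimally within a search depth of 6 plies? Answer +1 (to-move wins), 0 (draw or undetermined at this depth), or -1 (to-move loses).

value(.../OXO/..X, X) = +1

ply 1, X at .../OXO/..X | (0,0)=+1→X../OXO/..X*; (0,1)=+1→.X./OXO/..X; (0,2)=+1→..X/OXO/..X; (2,0)=+1→.../OXO/X.X; (2,1)=+1→.../OXO/.XX
ply 2, O at X../OXO/..X | (0,1)=-1→XO./OXO/..X*; (0,2)=-1→X.O/OXO/..X; (2,0)=-1→X../OXO/O.X; (2,1)=-1→X../OXO/.OX
ply 3, X at XO./OXO/..X | (0,2)=+1→XOX/OXO/..X*; (2,0)=-1→XO./OXO/X.X; (2,1)=-1→XO./OXO/.XX
ply 4, O at XOX/OXO/..X | (2,0)=-1→XOX/OXO/O.X*; (2,1)=-1→XOX/OXO/.OX
ply 5, X at XOX/OXO/O.X | (2,1)=+1→XOX/OXO/OXX*
ply 6: XOX/OXO/OXX is terminal -1 (O); from .../OXO/..X depth 6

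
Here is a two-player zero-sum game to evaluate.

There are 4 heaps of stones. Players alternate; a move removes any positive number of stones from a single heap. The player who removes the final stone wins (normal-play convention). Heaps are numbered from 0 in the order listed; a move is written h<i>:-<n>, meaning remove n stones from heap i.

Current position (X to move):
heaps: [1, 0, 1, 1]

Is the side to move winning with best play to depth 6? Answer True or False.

X winning at [(1,0,1,1)]: True

p1 X@[(1,0,1,1)]: h0:-1[(0,0,1,1)]+1* h2:-1[(1,0,0,1)]+1 h3:-1[(1,0,1,0)]+1
p2 O@[(0,0,1,1)]: h2:-1[(0,0,0,1)]-1* h3:-1[(0,0,1,0)]-1
p3 X@[(0,0,0,1)]: h3:-1[(0,0,0,0)]+1*
p4 O@[(0,0,0,0)] terminal -1; root [(1,0,1,1)] d6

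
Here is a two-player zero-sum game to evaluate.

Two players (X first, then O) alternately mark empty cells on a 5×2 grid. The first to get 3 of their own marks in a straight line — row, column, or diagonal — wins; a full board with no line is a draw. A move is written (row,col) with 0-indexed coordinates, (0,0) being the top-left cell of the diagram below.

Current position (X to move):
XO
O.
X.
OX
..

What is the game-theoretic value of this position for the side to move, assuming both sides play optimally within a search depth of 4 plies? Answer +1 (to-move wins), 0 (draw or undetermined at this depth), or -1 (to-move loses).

value(XO/O./X./OX/.., X) = +1

ply 1, X at XO/O./X./OX/.. | (1,1)=+0→XO/OX/X./OX/..; (2,1)=+1→XO/O./XX/OX/..*; (4,0)=+0→XO/O./X./OX/X.; (4,1)=+0→XO/O./X./OX/.X
ply 2, O at XO/O./XX/OX/.. | (1,1)=-1→XO/OO/XX/OX/..*; (4,0)=-1→XO/O./XX/OX/O.; (4,1)=-1→XO/O./XX/OX/.O
ply 3, X at XO/OO/XX/OX/.. | (4,0)=+0→XO/OO/XX/OX/X.; (4,1)=+1→XO/OO/XX/OX/.X*
ply 4: XO/OO/XX/OX/.X is terminal -1 (O); from XO/O./X./OX/.. depth 4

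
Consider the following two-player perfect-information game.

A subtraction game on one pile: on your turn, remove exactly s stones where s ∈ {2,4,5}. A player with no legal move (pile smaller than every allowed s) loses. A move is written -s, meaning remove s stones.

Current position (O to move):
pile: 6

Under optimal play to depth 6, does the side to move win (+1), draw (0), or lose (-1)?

[6] O move#1: -2:-1/4, -4:-1/2, -5:+1/1*
[1] end (terminal -1, X#2); searched 6 to 6

value(6, O) = +1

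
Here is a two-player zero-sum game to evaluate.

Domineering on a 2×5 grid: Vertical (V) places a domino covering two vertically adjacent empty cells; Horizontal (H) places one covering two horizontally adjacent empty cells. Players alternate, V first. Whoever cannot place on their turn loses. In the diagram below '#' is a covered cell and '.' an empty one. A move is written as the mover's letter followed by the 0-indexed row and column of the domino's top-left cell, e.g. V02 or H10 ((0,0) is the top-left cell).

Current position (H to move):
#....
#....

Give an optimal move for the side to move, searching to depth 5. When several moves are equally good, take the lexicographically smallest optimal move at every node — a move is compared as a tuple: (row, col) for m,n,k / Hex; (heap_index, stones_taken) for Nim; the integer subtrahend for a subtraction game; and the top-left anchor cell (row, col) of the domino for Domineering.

H's best at [#..../#....]: H02

p1 H@[#..../#....]: H01[###../#....]-1 H02[#.##./#....]+1* H03[#..##/#....]-1 H11[#..../###..]-1 H12[#..../#.##.]+1 H13[#..../#..##]-1
p2 V@[#.##./#....]: V01[####./##...]-1* V04[#.###/#...#]-1
p3 H@[####./##...]: H12[####./####.]-1 H13[####./##.##]+1*
p4 V@[####./##.##] terminal -1; root [#..../#....] d5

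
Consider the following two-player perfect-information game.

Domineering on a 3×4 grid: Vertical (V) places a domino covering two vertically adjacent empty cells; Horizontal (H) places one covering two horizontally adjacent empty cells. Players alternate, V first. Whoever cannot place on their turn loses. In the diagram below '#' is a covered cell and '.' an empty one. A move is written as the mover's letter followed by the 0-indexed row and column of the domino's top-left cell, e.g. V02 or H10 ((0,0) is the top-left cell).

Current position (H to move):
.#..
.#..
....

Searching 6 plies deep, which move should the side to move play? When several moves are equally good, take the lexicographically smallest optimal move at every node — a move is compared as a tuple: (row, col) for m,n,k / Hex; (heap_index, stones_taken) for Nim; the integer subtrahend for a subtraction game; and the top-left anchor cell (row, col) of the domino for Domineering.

[.#../.#../....] H move#1: H02:-1/.###/.#../...., H12:+1/.#../.###/....*, H20:-1/.#../.#../##.., H21:-1/.#../.#../.##., H22:-1/.#../.#../..##
[.#../.###/....] V move#2: V00:-1/##../####/....*, V10:-1/.#../####/#...
[##../####/....] H move#3: H02:+1/####/####/....*, H20:+1/##../####/##.., H21:+1/##../####/.##., H22:+1/##../####/..##
[####/####/....] end (terminal -1, V#4); searched .#../.#../.... to 6

H's best at [.#../.#../....]: H12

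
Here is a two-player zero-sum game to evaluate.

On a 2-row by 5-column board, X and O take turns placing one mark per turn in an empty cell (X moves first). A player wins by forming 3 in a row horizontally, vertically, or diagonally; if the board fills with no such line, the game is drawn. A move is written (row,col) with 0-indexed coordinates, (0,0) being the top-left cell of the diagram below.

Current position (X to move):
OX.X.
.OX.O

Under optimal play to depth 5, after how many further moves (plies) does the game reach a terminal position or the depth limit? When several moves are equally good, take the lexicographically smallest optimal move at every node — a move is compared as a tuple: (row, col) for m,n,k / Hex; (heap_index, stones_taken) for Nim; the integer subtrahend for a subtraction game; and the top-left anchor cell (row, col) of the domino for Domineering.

[OX.X./.OX.O] X move#1: (0,2):+1/OXXX./.OX.O*, (0,4):+0/OX.XX/.OX.O, (1,0):+0/OX.X./XOX.O, (1,3):+0/OX.X./.OXXO
[OXXX./.OX.O] end (terminal -1, O#2); searched OX.X./.OX.O to 5

PV length from [OX.X./.OX.O]: 1 ply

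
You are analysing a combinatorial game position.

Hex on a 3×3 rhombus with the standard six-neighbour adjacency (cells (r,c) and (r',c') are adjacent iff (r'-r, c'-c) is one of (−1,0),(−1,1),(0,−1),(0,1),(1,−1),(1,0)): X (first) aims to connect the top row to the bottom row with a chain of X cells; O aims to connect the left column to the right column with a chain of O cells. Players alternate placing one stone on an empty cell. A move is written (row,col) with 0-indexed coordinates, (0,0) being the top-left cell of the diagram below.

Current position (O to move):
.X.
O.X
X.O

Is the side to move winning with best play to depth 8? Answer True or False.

O winning at [.X./O.X/X.O]: True

ply 1, O at .X./O.X/X.O | (0,0)=-1→OX./O.X/X.O; (0,2)=-1→.XO/O.X/X.O; (1,1)=+1→.X./OOX/X.O*; (2,1)=-1→.X./O.X/XOO
ply 2, X at .X./OOX/X.O | (0,0)=-1→XX./OOX/X.O*; (0,2)=-1→.XX/OOX/X.O; (2,1)=-1→.X./OOX/XXO
ply 3, O at XX./OOX/X.O | (0,2)=+1→XXO/OOX/X.O*; (2,1)=+1→XX./OOX/XOO
ply 4: XXO/OOX/X.O is terminal -1 (X); from .X./O.X/X.O depth 8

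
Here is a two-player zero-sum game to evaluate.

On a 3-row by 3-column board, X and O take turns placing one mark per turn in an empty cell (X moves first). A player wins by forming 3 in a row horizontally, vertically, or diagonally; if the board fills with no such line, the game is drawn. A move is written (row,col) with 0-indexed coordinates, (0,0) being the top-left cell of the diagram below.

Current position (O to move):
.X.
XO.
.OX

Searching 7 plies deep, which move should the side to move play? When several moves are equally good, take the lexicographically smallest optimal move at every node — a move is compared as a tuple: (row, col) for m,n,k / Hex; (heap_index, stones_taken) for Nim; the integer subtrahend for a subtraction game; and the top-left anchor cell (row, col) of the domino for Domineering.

p1 O@[.X./XO./.OX]: (0,0)[OX./XO./.OX]+0* (0,2)[.XO/XO./.OX]+0 (1,2)[.X./XOO/.OX]-1 (2,0)[.X./XO./OOX]-1
p2 X@[OX./XO./.OX]: (0,2)[OXX/XO./.OX]+0* (1,2)[OX./XOX/.OX]+0 (2,0)[OX./XO./XOX]+0
p3 O@[OXX/XO./.OX]: (1,2)[OXX/XOO/.OX]+0* (2,0)[OXX/XO./OOX]-1
p4 X@[OXX/XOO/.OX]: (2,0)[OXX/XOO/XOX]+0*
p5 O@[OXX/XOO/XOX] terminal +0; root [.X./XO./.OX] d7

O's best at [.X./XO./.OX]: (0,0)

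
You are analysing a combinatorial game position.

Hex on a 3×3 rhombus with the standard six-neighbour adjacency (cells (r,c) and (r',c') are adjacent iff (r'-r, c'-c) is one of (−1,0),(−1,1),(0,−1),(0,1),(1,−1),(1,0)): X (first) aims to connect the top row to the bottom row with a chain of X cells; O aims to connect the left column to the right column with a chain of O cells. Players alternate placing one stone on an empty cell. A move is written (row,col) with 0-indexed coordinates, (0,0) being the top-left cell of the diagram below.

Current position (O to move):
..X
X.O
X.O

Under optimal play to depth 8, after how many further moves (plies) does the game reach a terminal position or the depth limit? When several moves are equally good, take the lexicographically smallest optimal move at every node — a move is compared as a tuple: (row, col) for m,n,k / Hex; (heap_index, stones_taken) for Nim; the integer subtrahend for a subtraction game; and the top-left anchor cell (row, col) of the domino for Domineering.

[..X/X.O/X.O] O move#1: (0,0):-1/O.X/X.O/X.O*, (0,1):-1/.OX/X.O/X.O, (1,1):-1/..X/XOO/X.O, (2,1):-1/..X/X.O/XOO
[O.X/X.O/X.O] X move#2: (0,1):+1/OXX/X.O/X.O*, (1,1):+1/O.X/XXO/X.O, (2,1):+1/O.X/X.O/XXO
[OXX/X.O/X.O] end (terminal -1, O#3); searched ..X/X.O/X.O to 8

PV length from [..X/X.O/X.O]: 2 plies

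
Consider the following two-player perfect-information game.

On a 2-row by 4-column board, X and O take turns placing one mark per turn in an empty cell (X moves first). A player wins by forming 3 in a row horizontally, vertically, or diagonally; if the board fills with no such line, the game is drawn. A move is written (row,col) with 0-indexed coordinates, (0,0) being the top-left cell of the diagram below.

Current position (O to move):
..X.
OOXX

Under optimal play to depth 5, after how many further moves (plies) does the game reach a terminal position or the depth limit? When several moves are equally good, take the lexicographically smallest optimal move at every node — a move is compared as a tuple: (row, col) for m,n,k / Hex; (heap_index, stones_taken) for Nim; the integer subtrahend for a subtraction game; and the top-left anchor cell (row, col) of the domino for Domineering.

PV length from [..X./OOXX]: 3 plies

p1 O@[..X./OOXX]: (0,0)[O.X./OOXX]+0* (0,1)[.OX./OOXX]+0 (0,3)[..XO/OOXX]+0
p2 X@[O.X./OOXX]: (0,1)[OXX./OOXX]+0* (0,3)[O.XX/OOXX]+0
p3 O@[OXX./OOXX]: (0,3)[OXXO/OOXX]+0*
p4 X@[OXXO/OOXX] terminal +0; root [..X./OOXX] d5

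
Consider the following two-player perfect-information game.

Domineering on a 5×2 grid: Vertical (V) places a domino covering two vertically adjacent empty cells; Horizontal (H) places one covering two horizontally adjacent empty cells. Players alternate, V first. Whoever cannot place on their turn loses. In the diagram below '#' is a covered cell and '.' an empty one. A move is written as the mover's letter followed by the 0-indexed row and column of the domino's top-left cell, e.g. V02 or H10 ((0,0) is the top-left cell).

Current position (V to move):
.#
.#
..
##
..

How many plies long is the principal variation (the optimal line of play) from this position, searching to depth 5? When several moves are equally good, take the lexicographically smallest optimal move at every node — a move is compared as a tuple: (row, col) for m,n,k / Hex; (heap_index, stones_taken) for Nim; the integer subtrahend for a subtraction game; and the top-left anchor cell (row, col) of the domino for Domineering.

ply 1, V at .#/.#/../##/.. | V00=-1→##/##/../##/..*; V10=-1→.#/##/#./##/..
ply 2, H at ##/##/../##/.. | H20=+1→##/##/##/##/..*; H40=+1→##/##/../##/##
ply 3: ##/##/##/##/.. is terminal -1 (V); from .#/.#/../##/.. depth 5

PV length from [.#/.#/../##/..]: 2 plies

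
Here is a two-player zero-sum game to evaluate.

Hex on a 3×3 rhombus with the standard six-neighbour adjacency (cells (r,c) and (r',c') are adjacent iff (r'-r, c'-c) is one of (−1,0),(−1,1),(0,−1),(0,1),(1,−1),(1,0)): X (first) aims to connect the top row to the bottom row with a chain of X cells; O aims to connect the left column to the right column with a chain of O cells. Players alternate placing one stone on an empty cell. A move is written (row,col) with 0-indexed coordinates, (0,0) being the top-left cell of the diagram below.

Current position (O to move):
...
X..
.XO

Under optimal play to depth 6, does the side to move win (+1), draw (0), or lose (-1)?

p1 O@[.../X../.XO]: (0,0)[O../X../.XO]-1* (0,1)[.O./X../.XO]-1 (0,2)[..O/X../.XO]-1 (1,1)[.../XO./.XO]-1 (1,2)[.../X.O/.XO]-1 (2,0)[.../X../OXO]-1
p2 X@[O../X../.XO]: (0,1)[OX./X../.XO]+1* (0,2)[O.X/X../.XO]+1 (1,1)[O../XX./.XO]+1 (1,2)[O../X.X/.XO]+1 (2,0)[O../X../XXO]+1
p3 O@[OX./X../.XO]: (0,2)[OXO/X../.XO]-1* (1,1)[OX./XO./.XO]-1 (1,2)[OX./X.O/.XO]-1 (2,0)[OX./X../OXO]-1
p4 X@[OXO/X../.XO]: (1,1)[OXO/XX./.XO]+1* (1,2)[OXO/X.X/.XO]+1 (2,0)[OXO/X../XXO]+1
p5 O@[OXO/XX./.XO] terminal -1; root [.../X../.XO] d6

value(.../X../.XO, O) = -1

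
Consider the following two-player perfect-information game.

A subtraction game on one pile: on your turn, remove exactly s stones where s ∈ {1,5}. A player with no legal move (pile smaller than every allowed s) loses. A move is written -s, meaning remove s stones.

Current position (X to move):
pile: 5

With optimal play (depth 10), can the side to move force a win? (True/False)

X winning at [5]: True

ply 1, X at 5 | -1=+1→4*; -5=+1→0
ply 2, O at 4 | -1=-1→3*
ply 3, X at 3 | -1=+1→2*
ply 4, O at 2 | -1=-1→1*
ply 5, X at 1 | -1=+1→0*
ply 6: 0 is terminal -1 (O); from 5 depth 10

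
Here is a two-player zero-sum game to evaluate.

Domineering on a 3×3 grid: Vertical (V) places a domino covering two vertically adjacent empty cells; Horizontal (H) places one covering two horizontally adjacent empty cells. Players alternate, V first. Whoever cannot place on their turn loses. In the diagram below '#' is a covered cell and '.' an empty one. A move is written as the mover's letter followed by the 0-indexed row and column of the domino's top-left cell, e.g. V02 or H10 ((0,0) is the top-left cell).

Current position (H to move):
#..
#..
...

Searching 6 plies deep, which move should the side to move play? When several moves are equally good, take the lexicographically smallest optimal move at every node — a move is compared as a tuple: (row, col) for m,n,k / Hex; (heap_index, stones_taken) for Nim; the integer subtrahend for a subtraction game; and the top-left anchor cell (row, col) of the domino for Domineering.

ply 1, H at #../#../... | H01=-1→###/#../...; H11=+1→#../###/...*; H20=-1→#../#../##.; H21=-1→#../#../.##
ply 2: #../###/... is terminal -1 (V); from #../#../... depth 6

H's best at [#../#../...]: H11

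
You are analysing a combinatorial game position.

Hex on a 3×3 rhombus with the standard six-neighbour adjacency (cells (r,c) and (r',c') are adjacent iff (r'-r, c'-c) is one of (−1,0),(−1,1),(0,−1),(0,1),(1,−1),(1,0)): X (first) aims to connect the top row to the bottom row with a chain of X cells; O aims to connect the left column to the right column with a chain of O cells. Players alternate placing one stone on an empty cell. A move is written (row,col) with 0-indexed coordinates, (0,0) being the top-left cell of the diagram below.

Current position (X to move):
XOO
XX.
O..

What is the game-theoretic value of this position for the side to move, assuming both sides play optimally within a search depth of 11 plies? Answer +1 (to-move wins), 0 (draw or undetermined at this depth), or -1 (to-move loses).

ply 1, X at XOO/XX./O.. | (1,2)=+1→XOO/XXX/O..*; (2,1)=+1→XOO/XX./OX.; (2,2)=+1→XOO/XX./O.X
ply 2, O at XOO/XXX/O.. | (2,1)=-1→XOO/XXX/OO.*; (2,2)=-1→XOO/XXX/O.O
ply 3, X at XOO/XXX/OO. | (2,2)=+1→XOO/XXX/OOX*
ply 4: XOO/XXX/OOX is terminal -1 (O); from XOO/XX./O.. depth 11

value(XOO/XX./O.., X) = +1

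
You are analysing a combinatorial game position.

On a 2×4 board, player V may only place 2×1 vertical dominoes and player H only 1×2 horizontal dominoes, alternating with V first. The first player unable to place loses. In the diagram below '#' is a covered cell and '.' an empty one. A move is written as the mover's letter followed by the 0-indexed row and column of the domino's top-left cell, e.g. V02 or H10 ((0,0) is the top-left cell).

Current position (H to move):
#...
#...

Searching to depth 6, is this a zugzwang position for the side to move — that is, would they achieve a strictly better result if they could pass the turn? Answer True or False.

p1 H@[#.../#...]: H01[###./#...]+1* H02[#.##/#...]+1 H11[#.../###.]+1 H12[#.../#.##]+1
p2 V@[###./#...]: V03[####/#..#]-1*
p3 H@[####/#..#]: H11[####/####]+1*
p4 V@[####/####] terminal -1; root [#.../#...] d6
suppose H passes — search the same position with V to move:
pass> p1 V@[#.../#...]: V01[##../##..]-1 V02[#.#./#.#.]+1* V03[#..#/#..#]-1
pass> p2 H@[#.#./#.#.] terminal -1; root [#.../#...] d6
for H: play +1, pass -1

zugzwang(#.../#..., H) = False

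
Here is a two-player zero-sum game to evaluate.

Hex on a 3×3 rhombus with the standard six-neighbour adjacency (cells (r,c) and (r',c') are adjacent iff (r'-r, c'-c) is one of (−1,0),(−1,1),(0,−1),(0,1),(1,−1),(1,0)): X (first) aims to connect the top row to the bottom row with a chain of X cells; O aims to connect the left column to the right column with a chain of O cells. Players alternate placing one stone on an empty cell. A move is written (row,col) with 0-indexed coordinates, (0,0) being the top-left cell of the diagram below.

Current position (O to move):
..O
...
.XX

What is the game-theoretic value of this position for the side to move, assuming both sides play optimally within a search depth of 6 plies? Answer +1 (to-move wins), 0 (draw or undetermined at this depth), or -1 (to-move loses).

value(..O/.../.XX, O) = +1

ply 1, O at ..O/.../.XX | (0,0)=+1→O.O/.../.XX*; (0,1)=+1→.OO/.../.XX; (1,0)=+1→..O/O../.XX; (1,1)=+1→..O/.O./.XX; (1,2)=-1→..O/..O/.XX; (2,0)=+1→..O/.../OXX
ply 2, X at O.O/.../.XX | (0,1)=-1→OXO/.../.XX*; (1,0)=-1→O.O/X../.XX; (1,1)=-1→O.O/.X./.XX; (1,2)=-1→O.O/..X/.XX; (2,0)=-1→O.O/.../XXX
ply 3, O at OXO/.../.XX | (1,0)=-1→OXO/O../.XX; (1,1)=+1→OXO/.O./.XX*; (1,2)=-1→OXO/..O/.XX; (2,0)=-1→OXO/.../OXX
ply 4, X at OXO/.O./.XX | (1,0)=-1→OXO/XO./.XX*; (1,2)=-1→OXO/.OX/.XX; (2,0)=-1→OXO/.O./XXX
ply 5, O at OXO/XO./.XX | (1,2)=-1→OXO/XOO/.XX; (2,0)=+1→OXO/XO./OXX*
ply 6: OXO/XO./OXX is terminal -1 (X); from ..O/.../.XX depth 6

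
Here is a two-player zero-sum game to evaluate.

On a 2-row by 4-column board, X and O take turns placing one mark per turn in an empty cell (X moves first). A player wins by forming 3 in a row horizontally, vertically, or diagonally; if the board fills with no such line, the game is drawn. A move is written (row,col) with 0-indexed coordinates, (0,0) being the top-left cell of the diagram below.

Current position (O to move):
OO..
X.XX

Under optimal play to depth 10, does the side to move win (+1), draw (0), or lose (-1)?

[OO../X.XX] O move#1: (0,2):+1/OOO./X.XX*, (0,3):-1/OO.O/X.XX, (1,1):+0/OO../XOXX
[OOO./X.XX] end (terminal -1, X#2); searched OO../X.XX to 10

value(OO../X.XX, O) = +1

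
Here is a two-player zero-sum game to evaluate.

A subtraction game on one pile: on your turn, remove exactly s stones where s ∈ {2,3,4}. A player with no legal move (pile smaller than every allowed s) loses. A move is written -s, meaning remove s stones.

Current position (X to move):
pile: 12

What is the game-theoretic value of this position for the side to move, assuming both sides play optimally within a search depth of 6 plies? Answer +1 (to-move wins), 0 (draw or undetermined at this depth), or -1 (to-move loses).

ply 1, X at 12 | -2=-1→10*; -3=-1→9; -4=-1→8
ply 2, O at 10 | -2=-1→8; -3=+1→7*; -4=+1→6
ply 3, X at 7 | -2=-1→5*; -3=-1→4; -4=-1→3
ply 4, O at 5 | -2=-1→3; -3=-1→2; -4=+1→1*
ply 5: 1 is terminal -1 (X); from 12 depth 6

value(12, X) = -1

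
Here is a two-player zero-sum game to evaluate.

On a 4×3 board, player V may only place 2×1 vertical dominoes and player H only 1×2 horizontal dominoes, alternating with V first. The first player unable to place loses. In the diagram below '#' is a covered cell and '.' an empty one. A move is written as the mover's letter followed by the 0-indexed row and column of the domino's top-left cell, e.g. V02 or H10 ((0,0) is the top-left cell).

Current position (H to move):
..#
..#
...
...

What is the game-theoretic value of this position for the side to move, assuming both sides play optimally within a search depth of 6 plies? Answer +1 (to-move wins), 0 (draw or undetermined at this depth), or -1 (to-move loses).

ply 1, H at ..#/..#/.../... | H00=-1→###/..#/.../...*; H10=-1→..#/###/.../...; H20=-1→..#/..#/##./...; H21=-1→..#/..#/.##/...; H30=-1→..#/..#/.../##.; H31=-1→..#/..#/.../.##
ply 2, V at ###/..#/.../... | V10=-1→###/#.#/#../...; V11=+1→###/.##/.#./...*; V20=-1→###/..#/#../#..; V21=+1→###/..#/.#./.#.; V22=-1→###/..#/..#/..#
ply 3, H at ###/.##/.#./... | H30=-1→###/.##/.#./##.*; H31=-1→###/.##/.#./.##
ply 4, V at ###/.##/.#./##. | V10=+1→###/###/##./##.*; V22=+1→###/.##/.##/###
ply 5: ###/###/##./##. is terminal -1 (H); from ..#/..#/.../... depth 6

value(..#/..#/.../..., H) = -1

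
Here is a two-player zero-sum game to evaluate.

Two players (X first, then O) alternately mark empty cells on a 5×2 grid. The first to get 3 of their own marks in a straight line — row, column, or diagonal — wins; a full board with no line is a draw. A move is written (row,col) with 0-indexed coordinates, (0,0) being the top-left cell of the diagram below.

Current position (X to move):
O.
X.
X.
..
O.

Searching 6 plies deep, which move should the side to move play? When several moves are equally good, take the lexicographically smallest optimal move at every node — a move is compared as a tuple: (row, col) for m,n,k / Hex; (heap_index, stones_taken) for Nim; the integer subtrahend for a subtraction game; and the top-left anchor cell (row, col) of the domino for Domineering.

X's best at [O./X./X./../O.]: (1,1)

ply 1, X at O./X./X./../O. | (0,1)=+0→OX/X./X./../O.; (1,1)=+1→O./XX/X./../O.*; (2,1)=+1→O./X./XX/../O.; (3,0)=+1→O./X./X./X./O.; (3,1)=+1→O./X./X./.X/O.; (4,1)=+0→O./X./X./../OX
ply 2, O at O./XX/X./../O. | (0,1)=-1→OO/XX/X./../O.*; (2,1)=-1→O./XX/XO/../O.; (3,0)=-1→O./XX/X./O./O.; (3,1)=-1→O./XX/X./.O/O.; (4,1)=-1→O./XX/X./../OO
ply 3, X at OO/XX/X./../O. | (2,1)=+1→OO/XX/XX/../O.*; (3,0)=+1→OO/XX/X./X./O.; (3,1)=+1→OO/XX/X./.X/O.; (4,1)=+0→OO/XX/X./../OX
ply 4, O at OO/XX/XX/../O. | (3,0)=-1→OO/XX/XX/O./O.*; (3,1)=-1→OO/XX/XX/.O/O.; (4,1)=-1→OO/XX/XX/../OO
ply 5, X at OO/XX/XX/O./O. | (3,1)=+1→OO/XX/XX/OX/O.*; (4,1)=+0→OO/XX/XX/O./OX
ply 6: OO/XX/XX/OX/O. is terminal -1 (O); from O./X./X./../O. depth 6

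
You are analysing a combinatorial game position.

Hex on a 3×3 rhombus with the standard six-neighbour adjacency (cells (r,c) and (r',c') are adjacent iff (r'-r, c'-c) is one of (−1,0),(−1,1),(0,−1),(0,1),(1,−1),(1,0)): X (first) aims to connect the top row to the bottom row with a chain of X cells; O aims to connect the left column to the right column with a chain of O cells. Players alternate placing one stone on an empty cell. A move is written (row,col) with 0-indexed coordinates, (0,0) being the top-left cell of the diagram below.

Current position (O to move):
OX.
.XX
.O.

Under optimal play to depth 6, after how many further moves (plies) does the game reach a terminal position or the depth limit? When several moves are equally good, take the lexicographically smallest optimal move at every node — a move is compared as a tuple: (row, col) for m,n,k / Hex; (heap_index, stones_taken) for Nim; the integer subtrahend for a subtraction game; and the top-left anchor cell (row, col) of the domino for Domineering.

[OX./.XX/.O.] O move#1: (0,2):-1/OXO/.XX/.O.*, (1,0):-1/OX./OXX/.O., (2,0):-1/OX./.XX/OO., (2,2):-1/OX./.XX/.OO
[OXO/.XX/.O.] X move#2: (1,0):+1/OXO/XXX/.O.*, (2,0):+1/OXO/.XX/XO., (2,2):+1/OXO/.XX/.OX
[OXO/XXX/.O.] O move#3: (2,0):-1/OXO/XXX/OO.*, (2,2):-1/OXO/XXX/.OO
[OXO/XXX/OO.] X move#4: (2,2):+1/OXO/XXX/OOX*
[OXO/XXX/OOX] end (terminal -1, O#5); searched OX./.XX/.O. to 6

PV length from [OX./.XX/.O.]: 4 plies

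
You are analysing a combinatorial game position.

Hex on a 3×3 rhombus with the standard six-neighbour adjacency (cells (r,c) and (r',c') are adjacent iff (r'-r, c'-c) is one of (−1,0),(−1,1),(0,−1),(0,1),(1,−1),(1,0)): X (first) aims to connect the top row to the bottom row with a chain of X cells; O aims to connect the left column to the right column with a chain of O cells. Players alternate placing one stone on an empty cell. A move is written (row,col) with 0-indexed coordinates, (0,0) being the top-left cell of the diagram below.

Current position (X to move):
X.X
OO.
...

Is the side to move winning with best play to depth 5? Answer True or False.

ply 1, X at X.X/OO./... | (0,1)=-1→XXX/OO./...; (1,2)=+1→X.X/OOX/...*; (2,0)=-1→X.X/OO./X..; (2,1)=-1→X.X/OO./.X.; (2,2)=-1→X.X/OO./..X
ply 2, O at X.X/OOX/... | (0,1)=-1→XOX/OOX/...*; (2,0)=-1→X.X/OOX/O..; (2,1)=-1→X.X/OOX/.O.; (2,2)=-1→X.X/OOX/..O
ply 3, X at XOX/OOX/... | (2,0)=+1→XOX/OOX/X..*; (2,1)=+1→XOX/OOX/.X.; (2,2)=+1→XOX/OOX/..X
ply 4, O at XOX/OOX/X.. | (2,1)=-1→XOX/OOX/XO.*; (2,2)=-1→XOX/OOX/X.O
ply 5, X at XOX/OOX/XO. | (2,2)=+1→XOX/OOX/XOX*
ply 6: XOX/OOX/XOX is terminal -1 (O); from X.X/OO./... depth 5

X winning at [X.X/OO./...]: True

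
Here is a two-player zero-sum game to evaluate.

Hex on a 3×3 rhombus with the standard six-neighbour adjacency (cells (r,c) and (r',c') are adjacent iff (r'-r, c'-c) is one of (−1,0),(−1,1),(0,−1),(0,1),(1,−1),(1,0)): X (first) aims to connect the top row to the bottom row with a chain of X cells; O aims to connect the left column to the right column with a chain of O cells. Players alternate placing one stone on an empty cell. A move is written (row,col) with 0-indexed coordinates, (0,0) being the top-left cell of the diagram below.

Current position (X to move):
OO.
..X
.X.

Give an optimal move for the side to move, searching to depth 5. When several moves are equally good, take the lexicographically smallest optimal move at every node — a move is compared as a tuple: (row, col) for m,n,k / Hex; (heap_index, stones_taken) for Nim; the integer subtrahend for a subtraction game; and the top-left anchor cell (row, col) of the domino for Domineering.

ply 1, X at OO./..X/.X. | (0,2)=+1→OOX/..X/.X.*; (1,0)=-1→OO./X.X/.X.; (1,1)=-1→OO./.XX/.X.; (2,0)=-1→OO./..X/XX.; (2,2)=-1→OO./..X/.XX
ply 2: OOX/..X/.X. is terminal -1 (O); from OO./..X/.X. depth 5

X's best at [OO./..X/.X.]: (0,2)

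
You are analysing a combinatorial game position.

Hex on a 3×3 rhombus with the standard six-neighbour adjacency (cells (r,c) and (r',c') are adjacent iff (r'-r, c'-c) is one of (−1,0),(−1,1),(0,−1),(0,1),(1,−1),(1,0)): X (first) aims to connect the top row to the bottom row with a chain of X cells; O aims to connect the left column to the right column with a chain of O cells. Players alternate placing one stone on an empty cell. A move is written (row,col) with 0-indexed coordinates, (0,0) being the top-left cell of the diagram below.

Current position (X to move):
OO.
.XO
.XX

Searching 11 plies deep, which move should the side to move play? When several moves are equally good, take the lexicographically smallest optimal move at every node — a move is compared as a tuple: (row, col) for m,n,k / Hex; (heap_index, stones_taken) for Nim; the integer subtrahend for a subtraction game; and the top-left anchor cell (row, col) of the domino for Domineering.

X's best at [OO./.XO/.XX]: (0,2)

p1 X@[OO./.XO/.XX]: (0,2)[OOX/.XO/.XX]+1* (1,0)[OO./XXO/.XX]-1 (2,0)[OO./.XO/XXX]-1
p2 O@[OOX/.XO/.XX] terminal -1; root [OO./.XO/.XX] d11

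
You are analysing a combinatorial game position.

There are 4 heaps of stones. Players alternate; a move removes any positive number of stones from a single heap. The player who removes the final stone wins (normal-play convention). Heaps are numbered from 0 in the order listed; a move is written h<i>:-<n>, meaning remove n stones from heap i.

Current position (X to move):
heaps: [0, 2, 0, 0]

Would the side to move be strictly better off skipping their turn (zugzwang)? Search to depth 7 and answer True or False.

p1 X@[(0,2,0,0)]: h1:-1[(0,1,0,0)]-1 h1:-2[(0,0,0,0)]+1*
p2 O@[(0,0,0,0)] terminal -1; root [(0,2,0,0)] d7
if X skipped the turn, O would face:
~ p1 O@[(0,2,0,0)]: h1:-1[(0,1,0,0)]-1 h1:-2[(0,0,0,0)]+1*
~ p2 X@[(0,0,0,0)] terminal -1; root [(0,2,0,0)] d7
compare (X): move=+1 vs pass=-1

zugzwang((0,2,0,0), X) = False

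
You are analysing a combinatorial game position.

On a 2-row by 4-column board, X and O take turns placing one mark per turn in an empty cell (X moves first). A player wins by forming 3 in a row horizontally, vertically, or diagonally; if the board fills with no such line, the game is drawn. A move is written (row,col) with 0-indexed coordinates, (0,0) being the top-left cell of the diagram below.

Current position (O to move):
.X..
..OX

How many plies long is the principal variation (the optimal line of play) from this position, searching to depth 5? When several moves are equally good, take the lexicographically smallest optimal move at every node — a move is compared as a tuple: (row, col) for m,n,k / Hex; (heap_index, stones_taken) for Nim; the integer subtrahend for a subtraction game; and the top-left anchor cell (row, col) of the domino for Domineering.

[.X../..OX] O move#1: (0,0):+0/OX../..OX*, (0,2):+0/.XO./..OX, (0,3):+0/.X.O/..OX, (1,0):+0/.X../O.OX, (1,1):+0/.X../.OOX
[OX../..OX] X move#2: (0,2):+0/OXX./..OX*, (0,3):+0/OX.X/..OX, (1,0):+0/OX../X.OX, (1,1):+0/OX../.XOX
[OXX./..OX] O move#3: (0,3):+0/OXXO/..OX*, (1,0):-1/OXX./O.OX, (1,1):-1/OXX./.OOX
[OXXO/..OX] X move#4: (1,0):+0/OXXO/X.OX*, (1,1):+0/OXXO/.XOX
[OXXO/X.OX] O move#5: (1,1):+0/OXXO/XOOX*
[OXXO/XOOX] end (terminal +0, X#6); searched .X../..OX to 5

PV length from [.X../..OX]: 5 plies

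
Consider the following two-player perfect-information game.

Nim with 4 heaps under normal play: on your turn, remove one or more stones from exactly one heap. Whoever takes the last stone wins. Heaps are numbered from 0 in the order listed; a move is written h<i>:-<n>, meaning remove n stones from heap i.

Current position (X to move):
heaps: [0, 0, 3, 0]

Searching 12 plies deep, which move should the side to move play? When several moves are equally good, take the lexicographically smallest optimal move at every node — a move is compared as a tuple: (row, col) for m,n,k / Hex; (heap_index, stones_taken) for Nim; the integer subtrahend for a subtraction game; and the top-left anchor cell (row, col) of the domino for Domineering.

X's best at [(0,0,3,0)]: h2:-3

[(0,0,3,0)] X move#1: h2:-1:-1/(0,0,2,0), h2:-2:-1/(0,0,1,0), h2:-3:+1/(0,0,0,0)*
[(0,0,0,0)] end (terminal -1, O#2); searched (0,0,3,0) to 12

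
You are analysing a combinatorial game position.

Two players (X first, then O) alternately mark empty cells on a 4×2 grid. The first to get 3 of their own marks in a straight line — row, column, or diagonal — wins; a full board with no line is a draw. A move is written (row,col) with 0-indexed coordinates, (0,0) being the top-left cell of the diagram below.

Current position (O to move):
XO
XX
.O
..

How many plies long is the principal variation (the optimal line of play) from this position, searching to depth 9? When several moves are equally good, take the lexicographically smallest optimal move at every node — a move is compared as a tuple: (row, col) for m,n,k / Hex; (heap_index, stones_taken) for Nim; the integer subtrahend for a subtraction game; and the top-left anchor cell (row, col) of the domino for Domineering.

ply 1, O at XO/XX/.O/.. | (2,0)=+0→XO/XX/OO/..*; (3,0)=-1→XO/XX/.O/O.; (3,1)=-1→XO/XX/.O/.O
ply 2, X at XO/XX/OO/.. | (3,0)=+0→XO/XX/OO/X.*; (3,1)=+0→XO/XX/OO/.X
ply 3, O at XO/XX/OO/X. | (3,1)=+0→XO/XX/OO/XO*
ply 4: XO/XX/OO/XO is terminal +0 (X); from XO/XX/.O/.. depth 9

PV length from [XO/XX/.O/..]: 3 plies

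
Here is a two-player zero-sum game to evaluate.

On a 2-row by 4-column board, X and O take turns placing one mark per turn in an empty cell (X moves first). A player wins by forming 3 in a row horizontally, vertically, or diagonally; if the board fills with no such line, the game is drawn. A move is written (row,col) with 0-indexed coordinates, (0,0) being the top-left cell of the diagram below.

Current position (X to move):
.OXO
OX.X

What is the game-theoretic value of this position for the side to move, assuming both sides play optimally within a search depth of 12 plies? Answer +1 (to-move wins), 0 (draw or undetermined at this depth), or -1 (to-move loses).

[.OXO/OX.X] X move#1: (0,0):+0/XOXO/OX.X, (1,2):+1/.OXO/OXXX*
[.OXO/OXXX] end (terminal -1, O#2); searched .OXO/OX.X to 12

value(.OXO/OX.X, X) = +1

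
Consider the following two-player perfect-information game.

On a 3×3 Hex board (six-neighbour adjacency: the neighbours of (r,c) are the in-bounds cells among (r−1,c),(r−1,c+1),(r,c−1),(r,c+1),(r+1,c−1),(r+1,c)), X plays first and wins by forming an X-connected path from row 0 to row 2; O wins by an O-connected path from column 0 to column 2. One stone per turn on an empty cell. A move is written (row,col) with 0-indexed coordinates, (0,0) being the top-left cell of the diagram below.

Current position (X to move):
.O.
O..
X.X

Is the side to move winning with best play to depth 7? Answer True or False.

[.O./O../X.X] X move#1: (0,0):-1/XO./O../X.X, (0,2):+1/.OX/O../X.X*, (1,1):-1/.O./OX./X.X, (1,2):-1/.O./O.X/X.X, (2,1):-1/.O./O../XXX
[.OX/O../X.X] O move#2: (0,0):-1/OOX/O../X.X*, (1,1):-1/.OX/OO./X.X, (1,2):-1/.OX/O.O/X.X, (2,1):-1/.OX/O../XOX
[OOX/O../X.X] X move#3: (1,1):+1/OOX/OX./X.X*, (1,2):+1/OOX/O.X/X.X, (2,1):+1/OOX/O../XXX
[OOX/OX./X.X] end (terminal -1, O#4); searched .O./O../X.X to 7

X winning at [.O./O../X.X]: True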